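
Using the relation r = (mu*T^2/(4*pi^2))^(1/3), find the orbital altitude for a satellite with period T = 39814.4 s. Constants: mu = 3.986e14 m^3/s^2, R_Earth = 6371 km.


T = 39814.4 s
r = (mu*T^2/(4*pi^2))^(1/3) = (3.986e14 * 39814.4^2 / (4*pi^2))^(1/3)
r = 2.5201089e+07 m = 25201.0887 km
alt = r - R_E = 25201.0887 - 6371 = 18830.0887 km

18830.0887 km


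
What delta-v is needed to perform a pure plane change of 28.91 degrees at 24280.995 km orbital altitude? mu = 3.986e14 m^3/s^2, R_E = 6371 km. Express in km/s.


r = 30651.9950 km = 3.0651995e+07 m
V = sqrt(mu/r) = 3606.1125 m/s
di = 28.91 deg = 0.5045747 rad
dV = 2*V*sin(di/2) = 2*3606.1125*sin(0.2522873)
dV = 1800.3123 m/s = 1.8003 km/s

1.8003 km/s


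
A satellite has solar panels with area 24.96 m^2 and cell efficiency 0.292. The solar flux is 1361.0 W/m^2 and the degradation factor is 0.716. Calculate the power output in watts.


P = area * eta * S * degradation
P = 24.96 * 0.292 * 1361.0 * 0.716
P = 7102.2929 W

7102.2929 W


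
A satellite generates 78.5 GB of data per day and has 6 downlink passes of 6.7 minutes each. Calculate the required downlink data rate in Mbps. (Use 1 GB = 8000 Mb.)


total contact time = 6 * 6.7 * 60 = 2412.0000 s
data = 78.5 GB = 628000.0000 Mb
rate = 628000.0000 / 2412.0000 = 260.3648 Mbps

260.3648 Mbps


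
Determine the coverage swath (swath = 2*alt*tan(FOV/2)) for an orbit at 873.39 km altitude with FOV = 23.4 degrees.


FOV = 23.4 deg = 0.408407 rad
swath = 2 * alt * tan(FOV/2) = 2 * 873.39 * tan(0.2042035)
swath = 2 * 873.39 * 0.20709
swath = 361.7407 km

361.7407 km


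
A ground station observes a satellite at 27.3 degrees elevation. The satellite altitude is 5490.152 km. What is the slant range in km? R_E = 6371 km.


h = 5490.152 km, el = 27.3 deg
d = -R_E*sin(el) + sqrt((R_E*sin(el))^2 + 2*R_E*h + h^2)
d = -6371.0000*sin(0.4764749) + sqrt((6371.0000*0.4586496)^2 + 2*6371.0000*5490.152 + 5490.152^2)
d = 7500.7887 km

7500.7887 km


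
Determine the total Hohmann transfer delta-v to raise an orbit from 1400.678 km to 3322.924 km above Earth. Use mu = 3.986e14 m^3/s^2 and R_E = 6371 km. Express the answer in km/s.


r1 = 7771.6780 km = 7.771678e+06 m
r2 = 9693.9240 km = 9.693924e+06 m
dv1 = sqrt(mu/r1)*(sqrt(2*r2/(r1+r2)) - 1) = 383.8152 m/s
dv2 = sqrt(mu/r2)*(1 - sqrt(2*r1/(r1+r2))) = 363.1528 m/s
total dv = |dv1| + |dv2| = 383.8152 + 363.1528 = 746.9681 m/s = 0.7469681 km/s

0.7470 km/s


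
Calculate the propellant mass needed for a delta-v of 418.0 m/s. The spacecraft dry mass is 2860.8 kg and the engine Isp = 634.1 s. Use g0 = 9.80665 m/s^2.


ve = Isp * g0 = 634.1 * 9.80665 = 6218.396765 m/s
mass ratio = exp(dv/ve) = exp(418.0/6218.396765) = 1.06953064
m_prop = m_dry * (mr - 1) = 2860.8 * (1.06953064 - 1)
m_prop = 198.9133 kg

198.9133 kg


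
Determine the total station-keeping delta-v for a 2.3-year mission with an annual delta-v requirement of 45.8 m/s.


dV = rate * years = 45.8 * 2.3
dV = 105.3400 m/s

105.3400 m/s


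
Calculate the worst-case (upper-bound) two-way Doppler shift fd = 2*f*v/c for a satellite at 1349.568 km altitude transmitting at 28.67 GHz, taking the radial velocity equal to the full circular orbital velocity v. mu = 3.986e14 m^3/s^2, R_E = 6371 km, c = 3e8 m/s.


r = 7.720568e+06 m
v = sqrt(mu/r) = 7185.2854 m/s (worst-case radial velocity)
f = 28.67 GHz = 2.867e+10 Hz
fd = 2*f*v/c = 2*2.867e+10*7185.2854/3.0e+08
fd = 1.3733475e+06 Hz

1.3733e+06 Hz


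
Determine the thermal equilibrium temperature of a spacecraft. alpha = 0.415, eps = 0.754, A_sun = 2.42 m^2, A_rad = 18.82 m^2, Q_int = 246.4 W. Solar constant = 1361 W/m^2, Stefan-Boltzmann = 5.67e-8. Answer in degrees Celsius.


Numerator = alpha*S*A_sun + Q_int = 0.415*1361*2.42 + 246.4 = 1613.2523 W
Denominator = eps*sigma*A_rad = 0.754*5.67e-8*18.82 = 8.0458888e-07 W/K^4
T^4 = 2.0050641e+09 K^4
T = 211.6080 K = -61.5420 C

-61.5420 degrees Celsius


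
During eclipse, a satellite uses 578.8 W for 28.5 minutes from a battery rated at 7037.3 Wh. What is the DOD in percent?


E_used = P * t / 60 = 578.8 * 28.5 / 60 = 274.9300 Wh
DOD = E_used / E_total * 100 = 274.9300 / 7037.3 * 100
DOD = 3.9068 %

3.9068 %


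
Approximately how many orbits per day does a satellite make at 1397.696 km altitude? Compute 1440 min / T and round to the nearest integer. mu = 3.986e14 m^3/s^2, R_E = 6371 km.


r = 7.768696e+06 m
T = 2*pi*sqrt(r^3/mu) = 6814.4908 s = 113.5748 min
revs/day = 1440 / 113.5748 = 12.6789
Rounded: 13 revolutions per day

13 revolutions per day


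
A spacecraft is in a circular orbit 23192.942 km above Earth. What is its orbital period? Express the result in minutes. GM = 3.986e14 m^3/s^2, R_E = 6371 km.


r = 29563.9420 km = 2.9563942e+07 m
T = 2*pi*sqrt(r^3/mu) = 2*pi*sqrt(2.5839674e+22 / 3.986e14)
T = 50588.8414 s = 843.1474 min

843.1474 minutes


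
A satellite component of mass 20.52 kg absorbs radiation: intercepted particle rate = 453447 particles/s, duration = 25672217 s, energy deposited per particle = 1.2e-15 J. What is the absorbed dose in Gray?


Total energy deposited = rate * time * E_per
  = 453447 * 25672217 * 1.2e-15 = 0.01396919 J
Dose = E_total / mass = 0.01396919 / 20.52
Dose = 6.8075964e-04 Gy

6.8076e-04 Gy


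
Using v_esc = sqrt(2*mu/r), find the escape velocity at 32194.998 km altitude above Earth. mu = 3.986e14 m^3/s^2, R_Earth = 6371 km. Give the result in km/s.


r = 6371.0 + 32194.998 = 38565.9980 km = 3.8565998e+07 m
v_esc = sqrt(2*mu/r) = sqrt(2*3.986e14 / 3.8565998e+07)
v_esc = 4546.5436 m/s = 4.5465 km/s

4.5465 km/s


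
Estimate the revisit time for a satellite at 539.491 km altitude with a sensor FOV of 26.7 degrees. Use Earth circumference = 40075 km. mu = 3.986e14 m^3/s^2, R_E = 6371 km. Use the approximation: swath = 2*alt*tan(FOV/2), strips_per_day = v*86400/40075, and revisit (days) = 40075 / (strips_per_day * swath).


swath = 2*539.491*tan(0.2330015) = 256.0549 km
v = sqrt(mu/r) = 7594.7624 m/s = 7.5948 km/s
strips/day = v*86400/40075 = 7.5948*86400/40075 = 16.3740
coverage/day = strips * swath = 16.3740 * 256.0549 = 4192.6400 km
revisit = 40075 / 4192.6400 = 9.5584 days

9.5584 days


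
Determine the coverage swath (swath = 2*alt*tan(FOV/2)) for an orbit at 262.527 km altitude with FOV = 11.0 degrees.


FOV = 11.0 deg = 0.1919862 rad
swath = 2 * alt * tan(FOV/2) = 2 * 262.527 * tan(0.09599311)
swath = 2 * 262.527 * 0.09628905
swath = 50.5569 km

50.5569 km


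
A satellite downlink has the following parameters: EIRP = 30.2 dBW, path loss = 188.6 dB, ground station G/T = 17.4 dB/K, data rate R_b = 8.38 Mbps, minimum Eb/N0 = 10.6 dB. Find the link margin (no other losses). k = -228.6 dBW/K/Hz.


C/N0 = EIRP - FSPL + G/T - k = 30.2 - 188.6 + 17.4 - (-228.6)
C/N0 = 87.6000 dB-Hz
R_b = 8.38 Mbps = 8.38e+06 bps -> 10*log10(R_b) = 69.2324 dB-Hz
Eb/N0 = C/N0 - 10*log10(R_b) = 87.6000 - 69.2324 = 18.3676 dB
Margin = Eb/N0 - Eb/N0_req = 18.3676 - 10.6 = 7.7676 dB (link closes)

7.7676 dB


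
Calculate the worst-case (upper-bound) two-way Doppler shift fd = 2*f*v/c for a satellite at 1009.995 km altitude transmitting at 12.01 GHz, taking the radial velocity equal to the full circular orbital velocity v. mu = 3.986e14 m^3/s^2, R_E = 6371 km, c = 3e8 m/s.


r = 7.380995e+06 m
v = sqrt(mu/r) = 7348.7114 m/s (worst-case radial velocity)
f = 12.01 GHz = 1.201e+10 Hz
fd = 2*f*v/c = 2*1.201e+10*7348.7114/3.0e+08
fd = 588386.8255 Hz

588386.8255 Hz


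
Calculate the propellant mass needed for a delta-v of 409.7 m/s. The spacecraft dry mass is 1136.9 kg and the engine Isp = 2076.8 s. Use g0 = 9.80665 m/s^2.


ve = Isp * g0 = 2076.8 * 9.80665 = 20366.450720 m/s
mass ratio = exp(dv/ve) = exp(409.7/20366.450720) = 1.02032011
m_prop = m_dry * (mr - 1) = 1136.9 * (1.02032011 - 1)
m_prop = 23.1019 kg

23.1019 kg


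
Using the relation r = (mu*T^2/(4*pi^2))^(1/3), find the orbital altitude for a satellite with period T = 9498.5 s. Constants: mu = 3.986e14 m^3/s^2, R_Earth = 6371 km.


T = 9498.5 s
r = (mu*T^2/(4*pi^2))^(1/3) = (3.986e14 * 9498.5^2 / (4*pi^2))^(1/3)
r = 9.6938405e+06 m = 9693.8405 km
alt = r - R_E = 9693.8405 - 6371 = 3322.8405 km

3322.8405 km


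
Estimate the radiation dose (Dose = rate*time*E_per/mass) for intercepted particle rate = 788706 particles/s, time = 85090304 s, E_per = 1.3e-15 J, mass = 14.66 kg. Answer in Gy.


Total energy deposited = rate * time * E_per
  = 788706 * 85090304 * 1.3e-15 = 0.0872446 J
Dose = E_total / mass = 0.0872446 / 14.66
Dose = 0.005951201 Gy

0.0060 Gy


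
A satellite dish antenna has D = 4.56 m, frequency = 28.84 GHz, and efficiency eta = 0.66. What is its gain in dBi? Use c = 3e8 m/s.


lambda = c/f = 3e8 / 2.884e+10 = 0.01040222 m
G = eta*(pi*D/lambda)^2 = 0.66*(pi*4.56/0.01040222)^2
G = 1.2517609e+06 (linear)
G = 10*log10(1.2517609e+06) = 60.9752 dBi

60.9752 dBi


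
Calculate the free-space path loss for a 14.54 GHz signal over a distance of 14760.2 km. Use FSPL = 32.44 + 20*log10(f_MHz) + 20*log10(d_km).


f = 14.54 GHz = 14540.0000 MHz
d = 14760.2 km
FSPL = 32.44 + 20*log10(14540.0000) + 20*log10(14760.2)
FSPL = 32.44 + 83.2513 + 83.3818
FSPL = 199.0731 dB

199.0731 dB


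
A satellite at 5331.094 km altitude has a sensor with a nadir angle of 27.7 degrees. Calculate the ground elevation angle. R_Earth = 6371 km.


r = R_E + alt = 11702.0940 km
Law of sines in the satellite / Earth-center / ground-point triangle:
  sin(nadir)/R_E = sin(90 + el)/r  =>  cos(el) = (r/R_E)*sin(nadir)
cos(el) = (11702.0940 / 6371.0000) * sin(27.7 deg) = 0.8538103
el = arccos(0.8538103) = 31.3715 deg
(Earth-central angle = 90 - nadir - el = 30.9285 deg)

31.3715 degrees


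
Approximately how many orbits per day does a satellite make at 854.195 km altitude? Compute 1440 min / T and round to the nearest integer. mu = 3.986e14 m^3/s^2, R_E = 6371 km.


r = 7.225195e+06 m
T = 2*pi*sqrt(r^3/mu) = 6112.0314 s = 101.8672 min
revs/day = 1440 / 101.8672 = 14.1361
Rounded: 14 revolutions per day

14 revolutions per day


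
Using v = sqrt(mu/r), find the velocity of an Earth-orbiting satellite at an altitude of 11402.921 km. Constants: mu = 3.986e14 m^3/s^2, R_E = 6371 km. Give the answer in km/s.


r = R_E + alt = 6371.0 + 11402.921 = 17773.9210 km = 1.7773921e+07 m
v = sqrt(mu/r) = sqrt(3.986e14 / 1.7773921e+07) = 4735.6219 m/s = 4.7356 km/s

4.7356 km/s


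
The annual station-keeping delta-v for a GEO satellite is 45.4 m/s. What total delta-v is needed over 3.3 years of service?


dV = rate * years = 45.4 * 3.3
dV = 149.8200 m/s

149.8200 m/s


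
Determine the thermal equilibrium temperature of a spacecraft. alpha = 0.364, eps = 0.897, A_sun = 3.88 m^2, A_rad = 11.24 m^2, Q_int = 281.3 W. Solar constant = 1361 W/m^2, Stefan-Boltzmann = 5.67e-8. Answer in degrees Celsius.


Numerator = alpha*S*A_sun + Q_int = 0.364*1361*3.88 + 281.3 = 2203.4675 W
Denominator = eps*sigma*A_rad = 0.897*5.67e-8*11.24 = 5.7166528e-07 W/K^4
T^4 = 3.8544715e+09 K^4
T = 249.1674 K = -23.9826 C

-23.9826 degrees Celsius


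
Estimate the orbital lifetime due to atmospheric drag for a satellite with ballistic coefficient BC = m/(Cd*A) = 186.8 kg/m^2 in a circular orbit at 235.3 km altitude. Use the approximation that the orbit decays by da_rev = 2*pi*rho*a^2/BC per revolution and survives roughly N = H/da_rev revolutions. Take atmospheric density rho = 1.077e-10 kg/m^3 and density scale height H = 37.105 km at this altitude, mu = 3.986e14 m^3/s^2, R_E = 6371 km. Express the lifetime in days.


a = R_E + alt = 6606.3000 km = 6.6063e+06 m
da_rev = 2*pi*rho*a^2/BC = 2*pi*1.077e-10*(6.6063e+06)^2/186.8 = 158.101243 m per revolution
N = H/da_rev = 37105.0000 m / 158.101243 m = 234.6914 revolutions
P = 2*pi*sqrt(a^3/mu) = 5343.7811 s
lifetime = N*P = 234.6914 * 5343.7811 = 1.2541394e+06 s = 14.5155 days

14.5155 days


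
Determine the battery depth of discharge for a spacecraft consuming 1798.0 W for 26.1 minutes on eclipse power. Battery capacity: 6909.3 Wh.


E_used = P * t / 60 = 1798.0 * 26.1 / 60 = 782.1300 Wh
DOD = E_used / E_total * 100 = 782.1300 / 6909.3 * 100
DOD = 11.3200 %

11.3200 %


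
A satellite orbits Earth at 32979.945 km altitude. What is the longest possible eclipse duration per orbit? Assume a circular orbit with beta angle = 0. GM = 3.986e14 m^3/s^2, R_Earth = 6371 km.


r = 39350.9450 km
T = 1294.7703 min
Eclipse fraction = arcsin(R_E/r)/pi = arcsin(6371.0000/39350.9450)/pi
= arcsin(0.1619021)/pi = 0.05176287
Eclipse duration = 0.05176287 * 1294.7703 = 67.0210 min

67.0210 minutes


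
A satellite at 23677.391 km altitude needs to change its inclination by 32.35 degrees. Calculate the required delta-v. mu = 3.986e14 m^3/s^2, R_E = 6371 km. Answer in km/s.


r = 30048.3910 km = 3.0048391e+07 m
V = sqrt(mu/r) = 3642.1517 m/s
di = 32.35 deg = 0.564614 rad
dV = 2*V*sin(di/2) = 2*3642.1517*sin(0.282307)
dV = 2029.2035 m/s = 2.0292 km/s

2.0292 km/s


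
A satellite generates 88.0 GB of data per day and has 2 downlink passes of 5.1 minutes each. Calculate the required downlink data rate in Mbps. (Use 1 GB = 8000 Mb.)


total contact time = 2 * 5.1 * 60 = 612.0000 s
data = 88.0 GB = 704000.0000 Mb
rate = 704000.0000 / 612.0000 = 1150.3268 Mbps

1150.3268 Mbps


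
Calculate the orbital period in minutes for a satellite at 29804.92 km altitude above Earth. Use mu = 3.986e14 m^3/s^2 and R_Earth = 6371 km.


r = 36175.9200 km = 3.617592e+07 m
T = 2*pi*sqrt(r^3/mu) = 2*pi*sqrt(4.7343325e+22 / 3.986e14)
T = 68476.3492 s = 1141.2725 min

1141.2725 minutes


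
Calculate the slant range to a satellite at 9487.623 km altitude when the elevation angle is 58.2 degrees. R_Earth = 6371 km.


h = 9487.623 km, el = 58.2 deg
d = -R_E*sin(el) + sqrt((R_E*sin(el))^2 + 2*R_E*h + h^2)
d = -6371.0000*sin(1.0158) + sqrt((6371.0000*0.8498927)^2 + 2*6371.0000*9487.623 + 9487.623^2)
d = 10084.5238 km

10084.5238 km


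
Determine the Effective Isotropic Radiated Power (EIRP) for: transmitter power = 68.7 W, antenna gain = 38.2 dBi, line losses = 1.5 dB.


Pt = 68.7 W = 18.3696 dBW
EIRP = Pt_dBW + Gt - losses = 18.3696 + 38.2 - 1.5 = 55.0696 dBW

55.0696 dBW


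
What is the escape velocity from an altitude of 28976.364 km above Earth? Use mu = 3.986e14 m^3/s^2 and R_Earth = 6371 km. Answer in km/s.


r = 6371.0 + 28976.364 = 35347.3640 km = 3.5347364e+07 m
v_esc = sqrt(2*mu/r) = sqrt(2*3.986e14 / 3.5347364e+07)
v_esc = 4749.0324 m/s = 4.7490 km/s

4.7490 km/s


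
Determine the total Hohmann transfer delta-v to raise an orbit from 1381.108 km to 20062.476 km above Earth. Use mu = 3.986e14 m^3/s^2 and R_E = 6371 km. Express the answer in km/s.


r1 = 7752.1080 km = 7.752108e+06 m
r2 = 26433.4760 km = 2.6433476e+07 m
dv1 = sqrt(mu/r1)*(sqrt(2*r2/(r1+r2)) - 1) = 1746.5643 m/s
dv2 = sqrt(mu/r2)*(1 - sqrt(2*r1/(r1+r2))) = 1268.0758 m/s
total dv = |dv1| + |dv2| = 1746.5643 + 1268.0758 = 3014.6401 m/s = 3.0146 km/s

3.0146 km/s


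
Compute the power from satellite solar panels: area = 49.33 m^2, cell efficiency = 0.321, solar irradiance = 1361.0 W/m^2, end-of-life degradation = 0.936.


P = area * eta * S * degradation
P = 49.33 * 0.321 * 1361.0 * 0.936
P = 20172.0540 W

20172.0540 W


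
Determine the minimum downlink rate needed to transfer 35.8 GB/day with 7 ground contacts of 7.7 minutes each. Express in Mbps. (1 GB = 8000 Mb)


total contact time = 7 * 7.7 * 60 = 3234.0000 s
data = 35.8 GB = 286400.0000 Mb
rate = 286400.0000 / 3234.0000 = 88.5591 Mbps

88.5591 Mbps


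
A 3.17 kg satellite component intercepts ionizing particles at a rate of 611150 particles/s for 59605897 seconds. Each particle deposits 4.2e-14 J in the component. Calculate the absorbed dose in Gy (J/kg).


Total energy deposited = rate * time * E_per
  = 611150 * 59605897 * 4.2e-14 = 1.5300 J
Dose = E_total / mass = 1.5300 / 3.17
Dose = 0.4826442 Gy

0.4826 Gy


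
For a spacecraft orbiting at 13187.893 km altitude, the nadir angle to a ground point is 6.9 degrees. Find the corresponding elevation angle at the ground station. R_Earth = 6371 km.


r = R_E + alt = 19558.8930 km
Law of sines in the satellite / Earth-center / ground-point triangle:
  sin(nadir)/R_E = sin(90 + el)/r  =>  cos(el) = (r/R_E)*sin(nadir)
cos(el) = (19558.8930 / 6371.0000) * sin(6.9 deg) = 0.3688186
el = arccos(0.3688186) = 68.3572 deg
(Earth-central angle = 90 - nadir - el = 14.7428 deg)

68.3572 degrees


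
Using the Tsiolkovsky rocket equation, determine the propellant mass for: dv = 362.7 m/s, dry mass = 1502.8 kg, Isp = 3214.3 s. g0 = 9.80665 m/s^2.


ve = Isp * g0 = 3214.3 * 9.80665 = 31521.515095 m/s
mass ratio = exp(dv/ve) = exp(362.7/31521.515095) = 1.01157288
m_prop = m_dry * (mr - 1) = 1502.8 * (1.01157288 - 1)
m_prop = 17.3917 kg

17.3917 kg


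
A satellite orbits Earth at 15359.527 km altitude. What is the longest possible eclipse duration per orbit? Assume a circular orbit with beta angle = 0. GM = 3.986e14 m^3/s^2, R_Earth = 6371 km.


r = 21730.5270 km
T = 531.3312 min
Eclipse fraction = arcsin(R_E/r)/pi = arcsin(6371.0000/21730.5270)/pi
= arcsin(0.293182)/pi = 0.0947142
Eclipse duration = 0.0947142 * 531.3312 = 50.3246 min

50.3246 minutes


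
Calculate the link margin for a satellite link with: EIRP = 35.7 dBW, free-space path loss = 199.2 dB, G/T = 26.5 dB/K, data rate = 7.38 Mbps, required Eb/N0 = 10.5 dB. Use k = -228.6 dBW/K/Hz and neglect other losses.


C/N0 = EIRP - FSPL + G/T - k = 35.7 - 199.2 + 26.5 - (-228.6)
C/N0 = 91.6000 dB-Hz
R_b = 7.38 Mbps = 7.38e+06 bps -> 10*log10(R_b) = 68.6806 dB-Hz
Eb/N0 = C/N0 - 10*log10(R_b) = 91.6000 - 68.6806 = 22.9194 dB
Margin = Eb/N0 - Eb/N0_req = 22.9194 - 10.5 = 12.4194 dB (link closes)

12.4194 dB


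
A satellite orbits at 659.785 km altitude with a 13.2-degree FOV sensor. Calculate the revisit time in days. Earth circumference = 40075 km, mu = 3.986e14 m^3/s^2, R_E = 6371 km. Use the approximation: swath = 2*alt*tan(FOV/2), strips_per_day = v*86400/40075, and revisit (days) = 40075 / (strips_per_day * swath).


swath = 2*659.785*tan(0.1151917) = 152.6795 km
v = sqrt(mu/r) = 7529.5104 m/s = 7.5295 km/s
strips/day = v*86400/40075 = 7.5295*86400/40075 = 16.2333
coverage/day = strips * swath = 16.2333 * 152.6795 = 2478.4922 km
revisit = 40075 / 2478.4922 = 16.1691 days

16.1691 days


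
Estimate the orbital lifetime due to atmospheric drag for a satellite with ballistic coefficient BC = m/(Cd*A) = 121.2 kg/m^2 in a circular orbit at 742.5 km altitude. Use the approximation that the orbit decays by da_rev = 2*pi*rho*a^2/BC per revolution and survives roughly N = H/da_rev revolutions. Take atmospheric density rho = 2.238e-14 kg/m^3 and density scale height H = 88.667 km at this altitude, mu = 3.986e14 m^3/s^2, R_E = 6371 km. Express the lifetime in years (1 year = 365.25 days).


a = R_E + alt = 7113.5000 km = 7.1135e+06 m
da_rev = 2*pi*rho*a^2/BC = 2*pi*2.238e-14*(7.1135e+06)^2/121.2 = 0.058708908 m per revolution
N = H/da_rev = 88667.0000 m / 0.058708908 m = 1.5102819e+06 revolutions
P = 2*pi*sqrt(a^3/mu) = 5970.8509 s
lifetime = N*P = 1.5102819e+06 * 5970.8509 = 9.0176679e+09 s = 104371.1562 days
years = 104371.1562 / 365.25 = 285.7527 years

285.7527 years


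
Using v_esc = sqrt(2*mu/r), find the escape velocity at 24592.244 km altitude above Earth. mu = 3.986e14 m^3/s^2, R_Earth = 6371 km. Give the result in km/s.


r = 6371.0 + 24592.244 = 30963.2440 km = 3.0963244e+07 m
v_esc = sqrt(2*mu/r) = sqrt(2*3.986e14 / 3.0963244e+07)
v_esc = 5074.1163 m/s = 5.0741 km/s

5.0741 km/s


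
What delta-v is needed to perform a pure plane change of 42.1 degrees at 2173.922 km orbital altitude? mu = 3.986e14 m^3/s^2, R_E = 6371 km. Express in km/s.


r = 8544.9220 km = 8.544922e+06 m
V = sqrt(mu/r) = 6829.9039 m/s
di = 42.1 deg = 0.7347836 rad
dV = 2*V*sin(di/2) = 2*6829.9039*sin(0.3673918)
dV = 4906.3642 m/s = 4.9064 km/s

4.9064 km/s


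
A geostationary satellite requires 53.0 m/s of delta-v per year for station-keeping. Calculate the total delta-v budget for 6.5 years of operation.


dV = rate * years = 53.0 * 6.5
dV = 344.5000 m/s

344.5000 m/s


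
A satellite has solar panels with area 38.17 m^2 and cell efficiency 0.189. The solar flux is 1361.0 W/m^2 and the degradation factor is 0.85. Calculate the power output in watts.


P = area * eta * S * degradation
P = 38.17 * 0.189 * 1361.0 * 0.85
P = 8345.6663 W

8345.6663 W


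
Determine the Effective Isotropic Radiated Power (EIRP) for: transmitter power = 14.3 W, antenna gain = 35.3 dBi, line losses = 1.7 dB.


Pt = 14.3 W = 11.5534 dBW
EIRP = Pt_dBW + Gt - losses = 11.5534 + 35.3 - 1.7 = 45.1534 dBW

45.1534 dBW


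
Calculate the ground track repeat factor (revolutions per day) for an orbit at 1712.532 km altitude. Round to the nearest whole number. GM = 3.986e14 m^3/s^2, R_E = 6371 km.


r = 8.083532e+06 m
T = 2*pi*sqrt(r^3/mu) = 7232.9084 s = 120.5485 min
revs/day = 1440 / 120.5485 = 11.9454
Rounded: 12 revolutions per day

12 revolutions per day


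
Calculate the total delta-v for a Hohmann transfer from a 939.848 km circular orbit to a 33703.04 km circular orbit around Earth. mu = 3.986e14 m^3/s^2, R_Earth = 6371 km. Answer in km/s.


r1 = 7310.8480 km = 7.310848e+06 m
r2 = 40074.0400 km = 4.007404e+07 m
dv1 = sqrt(mu/r1)*(sqrt(2*r2/(r1+r2)) - 1) = 2219.2165 m/s
dv2 = sqrt(mu/r2)*(1 - sqrt(2*r1/(r1+r2))) = 1401.8942 m/s
total dv = |dv1| + |dv2| = 2219.2165 + 1401.8942 = 3621.1108 m/s = 3.6211 km/s

3.6211 km/s


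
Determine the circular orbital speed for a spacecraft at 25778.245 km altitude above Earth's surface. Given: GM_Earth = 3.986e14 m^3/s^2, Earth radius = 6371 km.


r = R_E + alt = 6371.0 + 25778.245 = 32149.2450 km = 3.2149245e+07 m
v = sqrt(mu/r) = sqrt(3.986e14 / 3.2149245e+07) = 3521.1397 m/s = 3.5211 km/s

3.5211 km/s


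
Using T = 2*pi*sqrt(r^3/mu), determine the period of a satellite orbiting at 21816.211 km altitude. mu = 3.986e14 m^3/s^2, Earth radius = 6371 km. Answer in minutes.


r = 28187.2110 km = 2.8187211e+07 m
T = 2*pi*sqrt(r^3/mu) = 2*pi*sqrt(2.2395271e+22 / 3.986e14)
T = 47096.5810 s = 784.9430 min

784.9430 minutes


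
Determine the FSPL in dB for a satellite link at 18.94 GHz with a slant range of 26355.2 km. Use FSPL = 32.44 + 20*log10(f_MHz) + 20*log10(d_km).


f = 18.94 GHz = 18940.0000 MHz
d = 26355.2 km
FSPL = 32.44 + 20*log10(18940.0000) + 20*log10(26355.2)
FSPL = 32.44 + 85.5476 + 88.4173
FSPL = 206.4049 dB

206.4049 dB


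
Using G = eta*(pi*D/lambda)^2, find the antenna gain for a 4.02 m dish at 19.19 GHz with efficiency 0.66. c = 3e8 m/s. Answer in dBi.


lambda = c/f = 3e8 / 1.919e+10 = 0.01563314 m
G = eta*(pi*D/lambda)^2 = 0.66*(pi*4.02/0.01563314)^2
G = 430728.1216 (linear)
G = 10*log10(430728.1216) = 56.3420 dBi

56.3420 dBi


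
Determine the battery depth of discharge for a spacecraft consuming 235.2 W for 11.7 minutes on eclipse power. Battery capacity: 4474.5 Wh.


E_used = P * t / 60 = 235.2 * 11.7 / 60 = 45.8640 Wh
DOD = E_used / E_total * 100 = 45.8640 / 4474.5 * 100
DOD = 1.0250 %

1.0250 %


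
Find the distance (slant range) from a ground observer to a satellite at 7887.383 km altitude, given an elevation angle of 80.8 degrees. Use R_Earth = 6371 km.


h = 7887.383 km, el = 80.8 deg
d = -R_E*sin(el) + sqrt((R_E*sin(el))^2 + 2*R_E*h + h^2)
d = -6371.0000*sin(1.4102) + sqrt((6371.0000*0.9871363)^2 + 2*6371.0000*7887.383 + 7887.383^2)
d = 7932.9074 km

7932.9074 km


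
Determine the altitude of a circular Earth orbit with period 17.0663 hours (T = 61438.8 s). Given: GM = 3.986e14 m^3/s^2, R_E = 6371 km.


T = 61438.8 s
r = (mu*T^2/(4*pi^2))^(1/3) = (3.986e14 * 61438.8^2 / (4*pi^2))^(1/3)
r = 3.3652784e+07 m = 33652.7843 km
alt = r - R_E = 33652.7843 - 6371 = 27281.7843 km

27281.7843 km


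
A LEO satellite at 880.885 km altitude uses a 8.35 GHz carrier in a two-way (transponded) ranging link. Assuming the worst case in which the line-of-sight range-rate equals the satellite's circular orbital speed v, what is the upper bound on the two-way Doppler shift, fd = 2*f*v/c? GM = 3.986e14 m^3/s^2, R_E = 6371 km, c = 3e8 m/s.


r = 7.251885e+06 m
v = sqrt(mu/r) = 7413.8397 m/s (worst-case radial velocity)
f = 8.35 GHz = 8.35e+09 Hz
fd = 2*f*v/c = 2*8.35e+09*7413.8397/3.0e+08
fd = 412703.7446 Hz

412703.7446 Hz


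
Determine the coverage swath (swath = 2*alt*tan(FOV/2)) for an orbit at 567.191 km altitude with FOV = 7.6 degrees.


FOV = 7.6 deg = 0.132645 rad
swath = 2 * alt * tan(FOV/2) = 2 * 567.191 * tan(0.06632251)
swath = 2 * 567.191 * 0.06641993
swath = 75.3456 km

75.3456 km


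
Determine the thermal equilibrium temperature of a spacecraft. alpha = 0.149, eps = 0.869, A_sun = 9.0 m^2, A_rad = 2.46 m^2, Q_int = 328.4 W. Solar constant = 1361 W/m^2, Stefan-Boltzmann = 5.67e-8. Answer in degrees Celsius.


Numerator = alpha*S*A_sun + Q_int = 0.149*1361*9.0 + 328.4 = 2153.5010 W
Denominator = eps*sigma*A_rad = 0.869*5.67e-8*2.46 = 1.2120986e-07 W/K^4
T^4 = 1.7766715e+10 K^4
T = 365.0916 K = 91.9416 C

91.9416 degrees Celsius


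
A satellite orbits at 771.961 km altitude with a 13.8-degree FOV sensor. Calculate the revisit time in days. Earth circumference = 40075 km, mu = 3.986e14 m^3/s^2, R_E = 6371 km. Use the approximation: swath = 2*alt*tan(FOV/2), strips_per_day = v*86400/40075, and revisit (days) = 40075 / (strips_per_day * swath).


swath = 2*771.961*tan(0.1204277) = 186.8351 km
v = sqrt(mu/r) = 7470.1532 m/s = 7.4702 km/s
strips/day = v*86400/40075 = 7.4702*86400/40075 = 16.1053
coverage/day = strips * swath = 16.1053 * 186.8351 = 3009.0414 km
revisit = 40075 / 3009.0414 = 13.3182 days

13.3182 days


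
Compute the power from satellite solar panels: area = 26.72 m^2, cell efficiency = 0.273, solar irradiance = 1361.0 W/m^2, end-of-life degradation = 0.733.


P = area * eta * S * degradation
P = 26.72 * 0.273 * 1361.0 * 0.733
P = 7277.1479 W

7277.1479 W


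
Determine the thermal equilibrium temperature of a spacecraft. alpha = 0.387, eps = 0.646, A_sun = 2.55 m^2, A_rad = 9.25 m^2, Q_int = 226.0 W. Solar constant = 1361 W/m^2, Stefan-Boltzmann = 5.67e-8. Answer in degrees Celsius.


Numerator = alpha*S*A_sun + Q_int = 0.387*1361*2.55 + 226.0 = 1569.1028 W
Denominator = eps*sigma*A_rad = 0.646*5.67e-8*9.25 = 3.3881085e-07 W/K^4
T^4 = 4.631206e+09 K^4
T = 260.8696 K = -12.2804 C

-12.2804 degrees Celsius


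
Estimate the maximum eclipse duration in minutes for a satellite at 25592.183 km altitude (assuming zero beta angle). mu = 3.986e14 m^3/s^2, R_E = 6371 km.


r = 31963.1830 km
T = 947.8399 min
Eclipse fraction = arcsin(R_E/r)/pi = arcsin(6371.0000/31963.1830)/pi
= arcsin(0.1993231)/pi = 0.06387432
Eclipse duration = 0.06387432 * 947.8399 = 60.5426 min

60.5426 minutes


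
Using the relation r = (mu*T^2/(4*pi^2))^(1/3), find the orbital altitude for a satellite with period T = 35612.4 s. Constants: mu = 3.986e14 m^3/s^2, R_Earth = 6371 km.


T = 35612.4 s
r = (mu*T^2/(4*pi^2))^(1/3) = (3.986e14 * 35612.4^2 / (4*pi^2))^(1/3)
r = 2.3395196e+07 m = 23395.1956 km
alt = r - R_E = 23395.1956 - 6371 = 17024.1956 km

17024.1956 km


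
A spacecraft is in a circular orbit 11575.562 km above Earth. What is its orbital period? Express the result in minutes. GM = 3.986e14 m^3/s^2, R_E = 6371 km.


r = 17946.5620 km = 1.7946562e+07 m
T = 2*pi*sqrt(r^3/mu) = 2*pi*sqrt(5.7802123e+21 / 3.986e14)
T = 23926.7172 s = 398.7786 min

398.7786 minutes


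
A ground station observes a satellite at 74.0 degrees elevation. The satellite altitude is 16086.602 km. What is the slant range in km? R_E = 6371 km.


h = 16086.602 km, el = 74.0 deg
d = -R_E*sin(el) + sqrt((R_E*sin(el))^2 + 2*R_E*h + h^2)
d = -6371.0000*sin(1.2915) + sqrt((6371.0000*0.9612617)^2 + 2*6371.0000*16086.602 + 16086.602^2)
d = 16264.6394 km

16264.6394 km


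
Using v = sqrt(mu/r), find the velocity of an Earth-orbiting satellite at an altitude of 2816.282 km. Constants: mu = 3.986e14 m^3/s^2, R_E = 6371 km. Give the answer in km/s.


r = R_E + alt = 6371.0 + 2816.282 = 9187.2820 km = 9.187282e+06 m
v = sqrt(mu/r) = sqrt(3.986e14 / 9.187282e+06) = 6586.8098 m/s = 6.5868 km/s

6.5868 km/s


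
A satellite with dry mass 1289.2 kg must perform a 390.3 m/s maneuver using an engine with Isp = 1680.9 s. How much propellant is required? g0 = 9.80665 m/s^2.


ve = Isp * g0 = 1680.9 * 9.80665 = 16483.997985 m/s
mass ratio = exp(dv/ve) = exp(390.3/16483.997985) = 1.02396005
m_prop = m_dry * (mr - 1) = 1289.2 * (1.02396005 - 1)
m_prop = 30.8893 kg

30.8893 kg


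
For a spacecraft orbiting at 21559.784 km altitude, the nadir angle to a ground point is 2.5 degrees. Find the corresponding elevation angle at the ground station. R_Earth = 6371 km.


r = R_E + alt = 27930.7840 km
Law of sines in the satellite / Earth-center / ground-point triangle:
  sin(nadir)/R_E = sin(90 + el)/r  =>  cos(el) = (r/R_E)*sin(nadir)
cos(el) = (27930.7840 / 6371.0000) * sin(2.5 deg) = 0.1912296
el = arccos(0.1912296) = 78.9754 deg
(Earth-central angle = 90 - nadir - el = 8.5246 deg)

78.9754 degrees


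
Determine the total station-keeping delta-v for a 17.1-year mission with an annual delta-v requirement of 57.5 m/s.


dV = rate * years = 57.5 * 17.1
dV = 983.2500 m/s

983.2500 m/s


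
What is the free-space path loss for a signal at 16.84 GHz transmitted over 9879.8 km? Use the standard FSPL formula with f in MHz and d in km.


f = 16.84 GHz = 16840.0000 MHz
d = 9879.8 km
FSPL = 32.44 + 20*log10(16840.0000) + 20*log10(9879.8)
FSPL = 32.44 + 84.5268 + 79.8950
FSPL = 196.8618 dB

196.8618 dB


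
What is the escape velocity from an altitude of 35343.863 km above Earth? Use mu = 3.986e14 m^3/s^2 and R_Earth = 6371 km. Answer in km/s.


r = 6371.0 + 35343.863 = 41714.8630 km = 4.1714863e+07 m
v_esc = sqrt(2*mu/r) = sqrt(2*3.986e14 / 4.1714863e+07)
v_esc = 4371.5780 m/s = 4.3716 km/s

4.3716 km/s


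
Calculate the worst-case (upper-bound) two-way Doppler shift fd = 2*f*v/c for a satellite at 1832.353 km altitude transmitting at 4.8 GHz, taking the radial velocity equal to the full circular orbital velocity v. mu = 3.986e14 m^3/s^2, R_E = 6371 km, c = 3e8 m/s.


r = 8.203353e+06 m
v = sqrt(mu/r) = 6970.6447 m/s (worst-case radial velocity)
f = 4.8 GHz = 4.8e+09 Hz
fd = 2*f*v/c = 2*4.8e+09*6970.6447/3.0e+08
fd = 223060.6305 Hz

223060.6305 Hz


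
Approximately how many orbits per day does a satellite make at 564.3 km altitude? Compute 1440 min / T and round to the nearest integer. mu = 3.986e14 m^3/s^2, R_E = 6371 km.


r = 6.9353e+06 m
T = 2*pi*sqrt(r^3/mu) = 5747.8986 s = 95.7983 min
revs/day = 1440 / 95.7983 = 15.0316
Rounded: 15 revolutions per day

15 revolutions per day


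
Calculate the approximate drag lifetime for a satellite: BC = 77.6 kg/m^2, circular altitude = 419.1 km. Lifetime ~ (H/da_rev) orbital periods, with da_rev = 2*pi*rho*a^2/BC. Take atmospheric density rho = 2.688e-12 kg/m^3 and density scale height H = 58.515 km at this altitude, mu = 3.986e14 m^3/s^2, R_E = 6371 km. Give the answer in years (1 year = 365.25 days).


a = R_E + alt = 6790.1000 km = 6.7901e+06 m
da_rev = 2*pi*rho*a^2/BC = 2*pi*2.688e-12*(6.7901e+06)^2/77.6 = 10.034593 m per revolution
N = H/da_rev = 58515.0000 m / 10.034593 m = 5831.3278 revolutions
P = 2*pi*sqrt(a^3/mu) = 5568.3366 s
lifetime = N*P = 5831.3278 * 5568.3366 = 3.2470796e+07 s = 375.8194 days
years = 375.8194 / 365.25 = 1.0289 years

1.0289 years


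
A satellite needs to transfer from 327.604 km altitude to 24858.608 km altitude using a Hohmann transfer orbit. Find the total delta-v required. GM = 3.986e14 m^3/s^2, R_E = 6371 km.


r1 = 6698.6040 km = 6.698604e+06 m
r2 = 31229.6080 km = 3.1229608e+07 m
dv1 = sqrt(mu/r1)*(sqrt(2*r2/(r1+r2)) - 1) = 2185.1071 m/s
dv2 = sqrt(mu/r2)*(1 - sqrt(2*r1/(r1+r2))) = 1449.3082 m/s
total dv = |dv1| + |dv2| = 2185.1071 + 1449.3082 = 3634.4152 m/s = 3.6344 km/s

3.6344 km/s


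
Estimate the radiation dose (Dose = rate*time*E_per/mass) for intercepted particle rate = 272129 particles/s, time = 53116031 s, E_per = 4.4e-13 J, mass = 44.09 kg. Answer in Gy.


Total energy deposited = rate * time * E_per
  = 272129 * 53116031 * 4.4e-13 = 6.3599 J
Dose = E_total / mass = 6.3599 / 44.09
Dose = 0.1442491 Gy

0.1442 Gy


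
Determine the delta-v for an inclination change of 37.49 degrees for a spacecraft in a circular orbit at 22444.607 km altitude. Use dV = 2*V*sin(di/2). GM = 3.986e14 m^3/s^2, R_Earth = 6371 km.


r = 28815.6070 km = 2.8815607e+07 m
V = sqrt(mu/r) = 3719.2448 m/s
di = 37.49 deg = 0.6543239 rad
dV = 2*V*sin(di/2) = 2*3719.2448*sin(0.327162)
dV = 2390.4094 m/s = 2.3904 km/s

2.3904 km/s


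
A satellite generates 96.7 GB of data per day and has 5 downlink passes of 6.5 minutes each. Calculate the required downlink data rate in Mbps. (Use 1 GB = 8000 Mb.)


total contact time = 5 * 6.5 * 60 = 1950.0000 s
data = 96.7 GB = 773600.0000 Mb
rate = 773600.0000 / 1950.0000 = 396.7179 Mbps

396.7179 Mbps


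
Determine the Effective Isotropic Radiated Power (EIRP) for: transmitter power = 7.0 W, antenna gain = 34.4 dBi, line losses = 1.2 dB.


Pt = 7.0 W = 8.4510 dBW
EIRP = Pt_dBW + Gt - losses = 8.4510 + 34.4 - 1.2 = 41.6510 dBW

41.6510 dBW


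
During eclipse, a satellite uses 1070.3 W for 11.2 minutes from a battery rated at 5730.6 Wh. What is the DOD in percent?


E_used = P * t / 60 = 1070.3 * 11.2 / 60 = 199.7893 Wh
DOD = E_used / E_total * 100 = 199.7893 / 5730.6 * 100
DOD = 3.4864 %

3.4864 %


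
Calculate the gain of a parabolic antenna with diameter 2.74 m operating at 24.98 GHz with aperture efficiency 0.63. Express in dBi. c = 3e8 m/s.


lambda = c/f = 3e8 / 2.498e+10 = 0.01200961 m
G = eta*(pi*D/lambda)^2 = 0.63*(pi*2.74/0.01200961)^2
G = 323656.0869 (linear)
G = 10*log10(323656.0869) = 55.1008 dBi

55.1008 dBi


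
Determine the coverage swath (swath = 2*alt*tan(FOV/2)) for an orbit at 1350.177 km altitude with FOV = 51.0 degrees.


FOV = 51.0 deg = 0.8901179 rad
swath = 2 * alt * tan(FOV/2) = 2 * 1350.177 * tan(0.445059)
swath = 2 * 1350.177 * 0.4769755
swath = 1288.0028 km

1288.0028 km


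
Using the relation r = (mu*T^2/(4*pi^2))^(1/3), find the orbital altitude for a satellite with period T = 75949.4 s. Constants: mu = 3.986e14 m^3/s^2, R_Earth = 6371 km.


T = 75949.4 s
r = (mu*T^2/(4*pi^2))^(1/3) = (3.986e14 * 75949.4^2 / (4*pi^2))^(1/3)
r = 3.876223e+07 m = 38762.2297 km
alt = r - R_E = 38762.2297 - 6371 = 32391.2297 km

32391.2297 km


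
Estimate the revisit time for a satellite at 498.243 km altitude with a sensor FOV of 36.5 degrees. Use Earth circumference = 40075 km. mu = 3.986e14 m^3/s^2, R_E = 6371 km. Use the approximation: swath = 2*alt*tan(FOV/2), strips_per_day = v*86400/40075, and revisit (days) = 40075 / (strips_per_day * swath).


swath = 2*498.243*tan(0.3185226) = 328.5918 km
v = sqrt(mu/r) = 7617.5306 m/s = 7.6175 km/s
strips/day = v*86400/40075 = 7.6175*86400/40075 = 16.4231
coverage/day = strips * swath = 16.4231 * 328.5918 = 5396.4871 km
revisit = 40075 / 5396.4871 = 7.4261 days

7.4261 days


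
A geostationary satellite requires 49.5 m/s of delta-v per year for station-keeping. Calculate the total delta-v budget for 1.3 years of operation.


dV = rate * years = 49.5 * 1.3
dV = 64.3500 m/s

64.3500 m/s


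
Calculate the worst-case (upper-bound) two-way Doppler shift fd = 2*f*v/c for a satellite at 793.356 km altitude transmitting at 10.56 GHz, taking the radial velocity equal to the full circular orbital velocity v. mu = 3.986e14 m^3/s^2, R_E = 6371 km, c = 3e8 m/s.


r = 7.164356e+06 m
v = sqrt(mu/r) = 7458.9907 m/s (worst-case radial velocity)
f = 10.56 GHz = 1.056e+10 Hz
fd = 2*f*v/c = 2*1.056e+10*7458.9907/3.0e+08
fd = 525112.9483 Hz

525112.9483 Hz


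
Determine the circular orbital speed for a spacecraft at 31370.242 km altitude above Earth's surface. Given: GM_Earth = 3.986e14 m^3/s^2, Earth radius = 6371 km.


r = R_E + alt = 6371.0 + 31370.242 = 37741.2420 km = 3.7741242e+07 m
v = sqrt(mu/r) = sqrt(3.986e14 / 3.7741242e+07) = 3249.8293 m/s = 3.2498 km/s

3.2498 km/s


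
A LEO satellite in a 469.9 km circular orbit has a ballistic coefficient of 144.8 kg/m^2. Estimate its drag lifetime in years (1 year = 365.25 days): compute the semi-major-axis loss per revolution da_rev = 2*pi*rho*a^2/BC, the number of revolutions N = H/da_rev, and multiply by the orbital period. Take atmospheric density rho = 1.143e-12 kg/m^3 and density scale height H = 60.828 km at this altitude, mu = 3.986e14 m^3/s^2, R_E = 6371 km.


a = R_E + alt = 6840.9000 km = 6.8409e+06 m
da_rev = 2*pi*rho*a^2/BC = 2*pi*1.143e-12*(6.8409e+06)^2/144.8 = 2.321047 m per revolution
N = H/da_rev = 60828.0000 m / 2.321047 m = 26207.1332 revolutions
P = 2*pi*sqrt(a^3/mu) = 5630.9424 s
lifetime = N*P = 26207.1332 * 5630.9424 = 1.4757086e+08 s = 1707.9960 days
years = 1707.9960 / 365.25 = 4.6762 years

4.6762 years


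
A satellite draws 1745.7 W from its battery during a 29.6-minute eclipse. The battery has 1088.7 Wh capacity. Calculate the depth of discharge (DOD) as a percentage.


E_used = P * t / 60 = 1745.7 * 29.6 / 60 = 861.2120 Wh
DOD = E_used / E_total * 100 = 861.2120 / 1088.7 * 100
DOD = 79.1046 %

79.1046 %


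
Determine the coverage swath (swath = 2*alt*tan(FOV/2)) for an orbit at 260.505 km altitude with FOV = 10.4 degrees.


FOV = 10.4 deg = 0.1815142 rad
swath = 2 * alt * tan(FOV/2) = 2 * 260.505 * tan(0.09075712)
swath = 2 * 260.505 * 0.09100713
swath = 47.4156 km

47.4156 km


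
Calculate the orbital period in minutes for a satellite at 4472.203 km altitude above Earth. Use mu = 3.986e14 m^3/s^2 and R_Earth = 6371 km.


r = 10843.2030 km = 1.0843203e+07 m
T = 2*pi*sqrt(r^3/mu) = 2*pi*sqrt(1.2748901e+21 / 3.986e14)
T = 11236.9281 s = 187.2821 min

187.2821 minutes


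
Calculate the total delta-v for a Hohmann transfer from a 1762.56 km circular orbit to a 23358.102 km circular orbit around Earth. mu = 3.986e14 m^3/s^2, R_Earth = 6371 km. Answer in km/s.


r1 = 8133.5600 km = 8.13356e+06 m
r2 = 29729.1020 km = 2.9729102e+07 m
dv1 = sqrt(mu/r1)*(sqrt(2*r2/(r1+r2)) - 1) = 1772.1182 m/s
dv2 = sqrt(mu/r2)*(1 - sqrt(2*r1/(r1+r2))) = 1261.5678 m/s
total dv = |dv1| + |dv2| = 1772.1182 + 1261.5678 = 3033.6861 m/s = 3.0337 km/s

3.0337 km/s


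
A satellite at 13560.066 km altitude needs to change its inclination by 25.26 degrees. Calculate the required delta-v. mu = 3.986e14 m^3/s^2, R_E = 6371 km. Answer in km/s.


r = 19931.0660 km = 1.9931066e+07 m
V = sqrt(mu/r) = 4472.0164 m/s
di = 25.26 deg = 0.4408702 rad
dV = 2*V*sin(di/2) = 2*4472.0164*sin(0.2204351)
dV = 1955.6503 m/s = 1.9557 km/s

1.9557 km/s


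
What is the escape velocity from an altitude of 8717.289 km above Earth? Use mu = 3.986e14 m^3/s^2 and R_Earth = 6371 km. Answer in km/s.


r = 6371.0 + 8717.289 = 15088.2890 km = 1.5088289e+07 m
v_esc = sqrt(2*mu/r) = sqrt(2*3.986e14 / 1.5088289e+07)
v_esc = 7268.8155 m/s = 7.2688 km/s

7.2688 km/s


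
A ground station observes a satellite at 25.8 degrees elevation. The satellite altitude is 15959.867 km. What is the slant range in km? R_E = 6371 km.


h = 15959.867 km, el = 25.8 deg
d = -R_E*sin(el) + sqrt((R_E*sin(el))^2 + 2*R_E*h + h^2)
d = -6371.0000*sin(0.4502949) + sqrt((6371.0000*0.4352311)^2 + 2*6371.0000*15959.867 + 15959.867^2)
d = 18808.7718 km

18808.7718 km


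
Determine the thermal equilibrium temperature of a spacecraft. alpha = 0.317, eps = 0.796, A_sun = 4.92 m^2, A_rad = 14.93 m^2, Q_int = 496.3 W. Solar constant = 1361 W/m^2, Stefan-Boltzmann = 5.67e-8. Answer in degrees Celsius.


Numerator = alpha*S*A_sun + Q_int = 0.317*1361*4.92 + 496.3 = 2618.9700 W
Denominator = eps*sigma*A_rad = 0.796*5.67e-8*14.93 = 6.7383868e-07 W/K^4
T^4 = 3.8866425e+09 K^4
T = 249.6857 K = -23.4643 C

-23.4643 degrees Celsius


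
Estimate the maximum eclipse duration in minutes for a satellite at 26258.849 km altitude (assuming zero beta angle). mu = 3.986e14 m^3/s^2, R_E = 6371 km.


r = 32629.8490 km
T = 977.6481 min
Eclipse fraction = arcsin(R_E/r)/pi = arcsin(6371.0000/32629.8490)/pi
= arcsin(0.1952507)/pi = 0.06255204
Eclipse duration = 0.06255204 * 977.6481 = 61.1539 min

61.1539 minutes
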